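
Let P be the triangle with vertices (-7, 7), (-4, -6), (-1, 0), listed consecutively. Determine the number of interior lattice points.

By the shoelace formula, twice the signed area is |((-7)·(-6) − (-4)·7) + ((-4)·0 − (-1)·(-6)) + ((-1)·7 − (-7)·0)| = 57, so the area is 28.5.
The number of boundary lattice points is Σ gcd(|Δx|,|Δy|) = gcd(3,13) + gcd(3,6) + gcd(6,7) = 1+3+1 = 5.
Pick's theorem gives I = A − B/2 + 1 = 28.5 − 5/2 + 1 = 27.

27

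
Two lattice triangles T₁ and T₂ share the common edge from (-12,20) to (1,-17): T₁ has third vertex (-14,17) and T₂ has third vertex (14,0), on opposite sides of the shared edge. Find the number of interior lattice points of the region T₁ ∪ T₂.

The union is the simple quadrilateral with vertices (-12,20), (-14,17), (1,-17), (14,0) in order.
Using the shoelace formula, 2A = |[(-12)·17 − (-14)·20] + [(-14)·(-17) − 1·17] + [1·0 − 14·(-17)] + [14·20 − (-12)·0]| = 815, so the area is 815/2.
The number of boundary lattice points is Σ gcd(|Δx|,|Δy|) = gcd(2,3) + gcd(15,34) + gcd(13,17) + gcd(26,20) = 1+1+1+2 = 5.
By Pick's theorem I = A − B/2 + 1 = 815/2 − 5/2 + 1 = 406.

406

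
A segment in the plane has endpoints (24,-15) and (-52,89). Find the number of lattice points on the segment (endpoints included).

The number of lattice points on a segment between lattice points is gcd(|Δx|,|Δy|) + 1 = gcd(76,104) + 1 = 4 + 1 = 5.

5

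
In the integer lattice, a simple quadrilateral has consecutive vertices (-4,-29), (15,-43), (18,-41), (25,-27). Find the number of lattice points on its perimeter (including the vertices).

Summing gcd(|Δx|,|Δy|) over the edges gives the boundary count: gcd(19,14) + gcd(3,2) + gcd(7,14) + gcd(29,2) = 1+1+7+1 = 10.

10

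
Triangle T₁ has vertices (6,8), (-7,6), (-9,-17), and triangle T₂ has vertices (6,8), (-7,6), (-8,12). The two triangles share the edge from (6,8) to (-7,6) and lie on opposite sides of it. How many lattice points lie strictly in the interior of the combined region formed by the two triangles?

The union is the simple quadrilateral with vertices (6,8), (-9,-17), (-7,6), (-8,12) in order.
By the shoelace formula, twice the signed area is |(6·(-17) − (-9)·8) + ((-9)·6 − (-7)·(-17)) + ((-7)·12 − (-8)·6) + ((-8)·8 − 6·12)| = 375, so the area is 375/2.
Along each edge there are gcd(|Δx|,|Δy|)+1 lattice points, so counting each shared vertex once the boundary has gcd(15,25) + gcd(2,23) + gcd(1,6) + gcd(14,4) = 5+1+1+2 = 9.
By Pick's theorem I = A − B/2 + 1 = 375/2 − 9/2 + 1 = 184.

184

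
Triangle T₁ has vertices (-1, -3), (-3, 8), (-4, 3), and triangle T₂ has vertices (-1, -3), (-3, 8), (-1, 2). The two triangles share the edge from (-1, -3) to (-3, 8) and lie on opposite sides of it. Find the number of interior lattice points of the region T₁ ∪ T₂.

The union is the simple quadrilateral with vertices (-1, -3), (-4, 3), (-3, 8), (-1, 2) in order.
By the shoelace formula, twice the signed area is |((-1)·3 − (-4)·(-3)) + ((-4)·8 − (-3)·3) + ((-3)·2 − (-1)·8) + ((-1)·(-3) − (-1)·2)| = 31, so the area is 31/2.
Summing gcd(|Δx|,|Δy|) over the edges gives the boundary count: gcd(3,6) + gcd(1,5) + gcd(2,6) + gcd(0,5) = 3+1+2+5 = 11.
By Pick's theorem I = A − B/2 + 1 = 31/2 − 11/2 + 1 = 11.

11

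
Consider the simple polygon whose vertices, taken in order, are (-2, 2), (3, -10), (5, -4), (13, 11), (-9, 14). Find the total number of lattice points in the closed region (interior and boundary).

229

The shoelace formula gives twice the area as |((-2)·(-10) − 3·2) + (3·(-4) − 5·(-10)) + (5·11 − 13·(-4)) + (13·14 − (-9)·11) + ((-9)·2 − (-2)·14)| = 450, so the area is 225.
Along each edge there are gcd(|Δx|,|Δy|)+1 lattice points, so counting each shared vertex once the boundary has gcd(5,12) + gcd(2,6) + gcd(8,15) + gcd(22,3) + gcd(7,12) = 1+2+1+1+1 = 6.
Pick's theorem gives I = A − B/2 + 1 = 225 − 6/2 + 1 = 223, so the closed region contains I + B = 223 + 6 = 229 lattice points.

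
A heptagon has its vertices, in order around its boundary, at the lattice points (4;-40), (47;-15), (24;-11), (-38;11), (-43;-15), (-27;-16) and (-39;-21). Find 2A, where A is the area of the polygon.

The shoelace formula gives twice the area as |[4·(-15) − 47·(-40)] + [47·(-11) − 24·(-15)] + [24·11 − (-38)·(-11)] + [(-38)·(-15) − (-43)·11] + [(-43)·(-16) − (-27)·(-15)] + [(-27)·(-21) − (-39)·(-16)] + [(-39)·(-40) − 4·(-21)]| = 4422, so the area is 2211.

4422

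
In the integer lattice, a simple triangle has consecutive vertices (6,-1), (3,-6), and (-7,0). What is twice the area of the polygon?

68

The shoelace formula gives twice the area as |[6·(-6) − 3·(-1)] + [3·0 − (-7)·(-6)] + [(-7)·(-1) − 6·0]| = 68, so the area is 34.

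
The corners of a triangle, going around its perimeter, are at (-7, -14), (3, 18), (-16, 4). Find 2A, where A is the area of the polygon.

468

Using the shoelace formula, 2A = |[(-7)·18 − 3·(-14)] + [3·4 − (-16)·18] + [(-16)·(-14) − (-7)·4]| = 468, so the area is 234.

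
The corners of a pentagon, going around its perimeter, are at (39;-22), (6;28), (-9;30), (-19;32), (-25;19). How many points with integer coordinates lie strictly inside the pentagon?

Using the shoelace formula, 2A = |(39·28 − 6·(-22)) + (6·30 − (-9)·28) + ((-9)·32 − (-19)·30) + ((-19)·19 − (-25)·32) + ((-25)·(-22) − 39·19)| = 2186, so the area is 1093.
The number of boundary lattice points is Σ gcd(|Δx|,|Δy|) = gcd(33,50) + gcd(15,2) + gcd(10,2) + gcd(6,13) + gcd(64,41) = 1+1+2+1+1 = 6.
Pick's theorem gives I = A − B/2 + 1 = 1093 − 6/2 + 1 = 1091.

1091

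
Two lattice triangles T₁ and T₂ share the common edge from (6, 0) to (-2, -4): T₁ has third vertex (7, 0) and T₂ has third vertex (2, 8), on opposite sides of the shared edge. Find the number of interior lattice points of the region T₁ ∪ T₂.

38

The union is the simple quadrilateral with vertices (6, 0), (7, 0), (-2, -4), (2, 8) in order.
The shoelace formula gives twice the area as |[6·0 − 7·0] + [7·(-4) − (-2)·0] + [(-2)·8 − 2·(-4)] + [2·0 − 6·8]| = 84, so the area is 42.
Summing gcd(|Δx|,|Δy|) over the edges gives the boundary count: gcd(1,0) + gcd(9,4) + gcd(4,12) + gcd(4,8) = 1+1+4+4 = 10.
By Pick's theorem I = A − B/2 + 1 = 42 − 10/2 + 1 = 38.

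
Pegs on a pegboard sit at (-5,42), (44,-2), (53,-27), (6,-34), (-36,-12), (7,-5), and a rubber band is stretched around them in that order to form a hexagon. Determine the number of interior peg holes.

2659

By the shoelace formula, twice the signed area is |[(-5)·(-2) − 44·42] + [44·(-27) − 53·(-2)] + [53·(-34) − 6·(-27)] + [6·(-12) − (-36)·(-34)] + [(-36)·(-5) − 7·(-12)] + [7·42 − (-5)·(-5)]| = 5323, so the area is 2661.5.
Summing gcd(|Δx|,|Δy|) over the edges gives the boundary count: gcd(49,44) + gcd(9,25) + gcd(47,7) + gcd(42,22) + gcd(43,7) + gcd(12,47) = 1+1+1+2+1+1 = 7.
Pick's theorem gives I = A − B/2 + 1 = 2661.5 − 7/2 + 1 = 2659.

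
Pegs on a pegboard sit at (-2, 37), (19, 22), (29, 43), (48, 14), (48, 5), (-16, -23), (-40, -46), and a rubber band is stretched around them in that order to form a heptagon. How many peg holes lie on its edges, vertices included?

20

Summing gcd(|Δx|,|Δy|) over the edges gives the boundary count: gcd(21,15) + gcd(10,21) + gcd(19,29) + gcd(0,9) + gcd(64,28) + gcd(24,23) + gcd(38,83) = 3+1+1+9+4+1+1 = 20.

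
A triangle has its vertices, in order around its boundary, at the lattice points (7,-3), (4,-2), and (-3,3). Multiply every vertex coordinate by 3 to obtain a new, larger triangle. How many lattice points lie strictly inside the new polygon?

31

By the shoelace formula, twice the signed area is |(7·(-2) − 4·(-3)) + (4·3 − (-3)·(-2)) + ((-3)·(-3) − 7·3)| = 8, so the area is 4.
The number of boundary lattice points is Σ gcd(|Δx|,|Δy|) = gcd(3,1) + gcd(7,5) + gcd(10,6) = 1+1+2 = 4.
Scaling by 3 multiplies the area by 3² = 9 (so the new area is 36) and multiplies the boundary lattice-point count by 3, giving 12.
By Pick's theorem, the interior count of the dilated polygon is 36 − 12/2 + 1 = 31.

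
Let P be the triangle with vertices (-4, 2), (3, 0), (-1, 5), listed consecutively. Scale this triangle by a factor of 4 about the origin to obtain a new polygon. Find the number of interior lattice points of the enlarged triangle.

The shoelace formula gives twice the area as |((-4)·0 − 3·2) + (3·5 − (-1)·0) + ((-1)·2 − (-4)·5)| = 27, so the area is 13.5.
Along each edge there are gcd(|Δx|,|Δy|)+1 lattice points, so counting each shared vertex once the boundary has gcd(7,2) + gcd(4,5) + gcd(3,3) = 1+1+3 = 5.
Scaling by 4 multiplies the area by 4² = 16 (so the new area is 216) and multiplies the boundary lattice-point count by 4, giving 20.
By Pick's theorem, the interior count of the dilated polygon is 216 − 20/2 + 1 = 207.

207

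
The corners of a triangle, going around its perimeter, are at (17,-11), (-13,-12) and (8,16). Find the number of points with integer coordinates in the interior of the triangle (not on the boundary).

402

The shoelace formula gives twice the area as |(17·(-12) − (-13)·(-11)) + ((-13)·16 − 8·(-12)) + (8·(-11) − 17·16)| = 819, so the area is 409.5.
Along each edge there are gcd(|Δx|,|Δy|)+1 lattice points, so counting each shared vertex once the boundary has gcd(30,1) + gcd(21,28) + gcd(9,27) = 1+7+9 = 17.
Pick's theorem gives I = A − B/2 + 1 = 409.5 − 17/2 + 1 = 402.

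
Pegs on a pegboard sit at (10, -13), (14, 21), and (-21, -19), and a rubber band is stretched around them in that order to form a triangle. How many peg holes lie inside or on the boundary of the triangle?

520

The shoelace formula gives twice the area as |[10·21 − 14·(-13)] + [14·(-19) − (-21)·21] + [(-21)·(-13) − 10·(-19)]| = 1030, so the area is 515.
Along each edge there are gcd(|Δx|,|Δy|)+1 lattice points, so counting each shared vertex once the boundary has gcd(4,34) + gcd(35,40) + gcd(31,6) = 2+5+1 = 8.
Pick's theorem gives I = A − B/2 + 1 = 515 − 8/2 + 1 = 512, so the closed region contains I + B = 512 + 8 = 520 lattice points.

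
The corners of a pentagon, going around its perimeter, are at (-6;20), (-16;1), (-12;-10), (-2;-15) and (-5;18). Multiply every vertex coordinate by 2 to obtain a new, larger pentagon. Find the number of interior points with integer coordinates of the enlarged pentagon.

1076

By the shoelace formula, twice the signed area is |((-6)·1 − (-16)·20) + ((-16)·(-10) − (-12)·1) + ((-12)·(-15) − (-2)·(-10)) + ((-2)·18 − (-5)·(-15)) + ((-5)·20 − (-6)·18)| = 543, so the area is 543/2.
Along each edge there are gcd(|Δx|,|Δy|)+1 lattice points, so counting each shared vertex once the boundary has gcd(10,19) + gcd(4,11) + gcd(10,5) + gcd(3,33) + gcd(1,2) = 1+1+5+3+1 = 11.
Scaling by 2 multiplies the area by 2² = 4 (so the new area is 1086) and multiplies the boundary lattice-point count by 2, giving 22.
By Pick's theorem, the interior count of the dilated polygon is 1086 − 22/2 + 1 = 1076.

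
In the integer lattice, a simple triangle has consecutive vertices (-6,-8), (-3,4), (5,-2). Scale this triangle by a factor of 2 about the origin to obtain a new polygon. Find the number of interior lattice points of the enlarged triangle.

By the shoelace formula, twice the signed area is |((-6)·4 − (-3)·(-8)) + ((-3)·(-2) − 5·4) + (5·(-8) − (-6)·(-2))| = 114, so the area is 57.
The number of boundary lattice points is Σ gcd(|Δx|,|Δy|) = gcd(3,12) + gcd(8,6) + gcd(11,6) = 3+2+1 = 6.
Scaling by 2 multiplies the area by 2² = 4 (so the new area is 228) and multiplies the boundary lattice-point count by 2, giving 12.
By Pick's theorem, the interior count of the dilated polygon is 228 − 12/2 + 1 = 223.

223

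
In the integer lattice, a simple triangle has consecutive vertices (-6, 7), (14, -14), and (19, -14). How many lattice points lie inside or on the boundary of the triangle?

The shoelace formula gives twice the area as |[(-6)·(-14) − 14·7] + [14·(-14) − 19·(-14)] + [19·7 − (-6)·(-14)]| = 105, so the area is 52.5.
The number of boundary lattice points is Σ gcd(|Δx|,|Δy|) = gcd(20,21) + gcd(5,0) + gcd(25,21) = 1+5+1 = 7.
Pick's theorem gives I = A − B/2 + 1 = 52.5 − 7/2 + 1 = 50, so the closed region contains I + B = 50 + 7 = 57 lattice points.

57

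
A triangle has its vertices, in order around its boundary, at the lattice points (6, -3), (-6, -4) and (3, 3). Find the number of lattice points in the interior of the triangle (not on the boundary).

By the shoelace formula, twice the signed area is |(6·(-4) − (-6)·(-3)) + ((-6)·3 − 3·(-4)) + (3·(-3) − 6·3)| = 75, so the area is 75/2.
Along each edge there are gcd(|Δx|,|Δy|)+1 lattice points, so counting each shared vertex once the boundary has gcd(12,1) + gcd(9,7) + gcd(3,6) = 1+1+3 = 5.
Pick's theorem gives I = A − B/2 + 1 = 75/2 − 5/2 + 1 = 36.

36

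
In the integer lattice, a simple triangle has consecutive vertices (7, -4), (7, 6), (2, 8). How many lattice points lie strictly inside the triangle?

20

Using the shoelace formula, 2A = |(7·6 − 7·(-4)) + (7·8 − 2·6) + (2·(-4) − 7·8)| = 50, so the area is 25.
Along each edge there are gcd(|Δx|,|Δy|)+1 lattice points, so counting each shared vertex once the boundary has gcd(0,10) + gcd(5,2) + gcd(5,12) = 10+1+1 = 12.
Pick's theorem gives I = A − B/2 + 1 = 25 − 12/2 + 1 = 20.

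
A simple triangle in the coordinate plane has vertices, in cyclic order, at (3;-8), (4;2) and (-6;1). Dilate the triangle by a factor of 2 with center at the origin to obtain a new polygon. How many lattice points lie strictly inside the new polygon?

188

By the shoelace formula, twice the signed area is |(3·2 − 4·(-8)) + (4·1 − (-6)·2) + ((-6)·(-8) − 3·1)| = 99, so the area is 99/2.
Summing gcd(|Δx|,|Δy|) over the edges gives the boundary count: gcd(1,10) + gcd(10,1) + gcd(9,9) = 1+1+9 = 11.
Scaling by 2 multiplies the area by 2² = 4 (so the new area is 198) and multiplies the boundary lattice-point count by 2, giving 22.
By Pick's theorem, the interior count of the dilated polygon is 198 − 22/2 + 1 = 188.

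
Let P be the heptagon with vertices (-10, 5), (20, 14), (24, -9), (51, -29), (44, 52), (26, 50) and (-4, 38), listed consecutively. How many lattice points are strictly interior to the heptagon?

Using the shoelace formula, 2A = |((-10)·14 − 20·5) + (20·(-9) − 24·14) + (24·(-29) − 51·(-9)) + (51·52 − 44·(-29)) + (44·50 − 26·52) + (26·38 − (-4)·50) + ((-4)·5 − (-10)·38)| = 5331, so the area is 5331/2.
Summing gcd(|Δx|,|Δy|) over the edges gives the boundary count: gcd(30,9) + gcd(4,23) + gcd(27,20) + gcd(7,81) + gcd(18,2) + gcd(30,12) + gcd(6,33) = 3+1+1+1+2+6+3 = 17.
Pick's theorem gives I = A − B/2 + 1 = 5331/2 − 17/2 + 1 = 2658.

2658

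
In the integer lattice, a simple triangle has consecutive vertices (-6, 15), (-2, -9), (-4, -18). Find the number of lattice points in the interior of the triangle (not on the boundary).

40

The shoelace formula gives twice the area as |((-6)·(-9) − (-2)·15) + ((-2)·(-18) − (-4)·(-9)) + ((-4)·15 − (-6)·(-18))| = 84, so the area is 42.
Along each edge there are gcd(|Δx|,|Δy|)+1 lattice points, so counting each shared vertex once the boundary has gcd(4,24) + gcd(2,9) + gcd(2,33) = 4+1+1 = 6.
By Pick's theorem A = I + B/2 − 1, so I = 42 − 6/2 + 1 = 40.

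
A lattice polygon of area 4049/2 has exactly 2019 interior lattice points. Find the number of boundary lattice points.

13

Pick's theorem gives A = I + B/2 − 1, so B = 2(A − I + 1) = 2(4049/2 − 2019 + 1) = 13.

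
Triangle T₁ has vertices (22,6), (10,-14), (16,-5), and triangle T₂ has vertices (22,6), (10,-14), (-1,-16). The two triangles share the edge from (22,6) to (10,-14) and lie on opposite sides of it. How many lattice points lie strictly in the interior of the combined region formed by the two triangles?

102

The union is the simple quadrilateral with vertices (22,6), (16,-5), (10,-14), (-1,-16) in order.
By the shoelace formula, twice the signed area is |[22·(-5) − 16·6] + [16·(-14) − 10·(-5)] + [10·(-16) − (-1)·(-14)] + [(-1)·6 − 22·(-16)]| = 208, so the area is 104.
Along each edge there are gcd(|Δx|,|Δy|)+1 lattice points, so counting each shared vertex once the boundary has gcd(6,11) + gcd(6,9) + gcd(11,2) + gcd(23,22) = 1+3+1+1 = 6.
By Pick's theorem I = A − B/2 + 1 = 104 − 6/2 + 1 = 102.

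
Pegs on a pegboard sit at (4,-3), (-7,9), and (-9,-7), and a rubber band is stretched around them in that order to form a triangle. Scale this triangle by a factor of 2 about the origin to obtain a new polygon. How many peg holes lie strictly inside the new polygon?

Using the shoelace formula, 2A = |[4·9 − (-7)·(-3)] + [(-7)·(-7) − (-9)·9] + [(-9)·(-3) − 4·(-7)]| = 200, so the area is 100.
Summing gcd(|Δx|,|Δy|) over the edges gives the boundary count: gcd(11,12) + gcd(2,16) + gcd(13,4) = 1+2+1 = 4.
Scaling by 2 multiplies the area by 2² = 4 (so the new area is 400) and multiplies the boundary lattice-point count by 2, giving 8.
By Pick's theorem, the interior count of the dilated polygon is 400 − 8/2 + 1 = 397.

397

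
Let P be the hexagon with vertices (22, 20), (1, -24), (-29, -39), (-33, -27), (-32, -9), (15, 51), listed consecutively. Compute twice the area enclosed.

Using the shoelace formula, 2A = |[22·(-24) − 1·20] + [1·(-39) − (-29)·(-24)] + [(-29)·(-27) − (-33)·(-39)] + [(-33)·(-9) − (-32)·(-27)] + [(-32)·51 − 15·(-9)] + [15·20 − 22·51]| = 4673, so the area is 2336.5.

4673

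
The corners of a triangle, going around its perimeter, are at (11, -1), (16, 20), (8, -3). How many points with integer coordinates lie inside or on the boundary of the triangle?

29

The shoelace formula gives twice the area as |[11·20 − 16·(-1)] + [16·(-3) − 8·20] + [8·(-1) − 11·(-3)]| = 53, so the area is 26.5.
Along each edge there are gcd(|Δx|,|Δy|)+1 lattice points, so counting each shared vertex once the boundary has gcd(5,21) + gcd(8,23) + gcd(3,2) = 1+1+1 = 3.
Pick's theorem gives I = A − B/2 + 1 = 26.5 − 3/2 + 1 = 26, so the closed region contains I + B = 26 + 3 = 29 lattice points.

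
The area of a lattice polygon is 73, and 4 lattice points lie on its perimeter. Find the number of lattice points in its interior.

Pick's theorem A = I + B/2 − 1 rearranges to I = A − B/2 + 1 = 73 − 4/2 + 1 = 72.

72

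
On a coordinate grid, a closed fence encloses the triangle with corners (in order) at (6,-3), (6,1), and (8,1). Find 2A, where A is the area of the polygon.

By the shoelace formula, twice the signed area is |[6·1 − 6·(-3)] + [6·1 − 8·1] + [8·(-3) − 6·1]| = 8, so the area is 4.

8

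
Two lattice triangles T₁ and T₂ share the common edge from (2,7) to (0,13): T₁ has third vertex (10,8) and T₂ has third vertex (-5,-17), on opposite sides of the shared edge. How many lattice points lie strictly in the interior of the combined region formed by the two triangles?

The union is the simple quadrilateral with vertices (2,7), (10,8), (0,13), (-5,-17) in order.
By the shoelace formula, twice the signed area is |(2·8 − 10·7) + (10·13 − 0·8) + (0·(-17) − (-5)·13) + ((-5)·7 − 2·(-17))| = 140, so the area is 70.
Summing gcd(|Δx|,|Δy|) over the edges gives the boundary count: gcd(8,1) + gcd(10,5) + gcd(5,30) + gcd(7,24) = 1+5+5+1 = 12.
By Pick's theorem I = A − B/2 + 1 = 70 − 12/2 + 1 = 65.

65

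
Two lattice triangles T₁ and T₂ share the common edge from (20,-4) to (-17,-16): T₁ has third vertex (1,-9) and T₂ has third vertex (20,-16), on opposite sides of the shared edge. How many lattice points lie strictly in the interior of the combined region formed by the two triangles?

219

The union is the simple quadrilateral with vertices (20,-4), (1,-9), (-17,-16), (20,-16) in order.
The shoelace formula gives twice the area as |[20·(-9) − 1·(-4)] + [1·(-16) − (-17)·(-9)] + [(-17)·(-16) − 20·(-16)] + [20·(-4) − 20·(-16)]| = 487, so the area is 243.5.
Summing gcd(|Δx|,|Δy|) over the edges gives the boundary count: gcd(19,5) + gcd(18,7) + gcd(37,0) + gcd(0,12) = 1+1+37+12 = 51.
By Pick's theorem I = A − B/2 + 1 = 243.5 − 51/2 + 1 = 219.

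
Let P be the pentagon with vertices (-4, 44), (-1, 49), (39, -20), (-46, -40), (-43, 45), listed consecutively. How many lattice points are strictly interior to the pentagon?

The shoelace formula gives twice the area as |[(-4)·49 − (-1)·44] + [(-1)·(-20) − 39·49] + [39·(-40) − (-46)·(-20)] + [(-46)·45 − (-43)·(-40)] + [(-43)·44 − (-4)·45]| = 10025, so the area is 5012.5.
Along each edge there are gcd(|Δx|,|Δy|)+1 lattice points, so counting each shared vertex once the boundary has gcd(3,5) + gcd(40,69) + gcd(85,20) + gcd(3,85) + gcd(39,1) = 1+1+5+1+1 = 9.
By Pick's theorem A = I + B/2 − 1, so I = 5012.5 − 9/2 + 1 = 5009.

5009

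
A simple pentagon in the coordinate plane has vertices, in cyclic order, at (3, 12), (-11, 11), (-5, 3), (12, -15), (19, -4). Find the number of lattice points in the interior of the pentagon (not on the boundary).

The shoelace formula gives twice the area as |(3·11 − (-11)·12) + ((-11)·3 − (-5)·11) + ((-5)·(-15) − 12·3) + (12·(-4) − 19·(-15)) + (19·12 − 3·(-4))| = 703, so the area is 703/2.
Along each edge there are gcd(|Δx|,|Δy|)+1 lattice points, so counting each shared vertex once the boundary has gcd(14,1) + gcd(6,8) + gcd(17,18) + gcd(7,11) + gcd(16,16) = 1+2+1+1+16 = 21.
By Pick's theorem A = I + B/2 − 1, so I = 703/2 − 21/2 + 1 = 342.

342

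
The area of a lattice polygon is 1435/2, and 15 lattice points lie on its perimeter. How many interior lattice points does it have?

From Pick's theorem, I = A − B/2 + 1 = 1435/2 − 15/2 + 1 = 711.

711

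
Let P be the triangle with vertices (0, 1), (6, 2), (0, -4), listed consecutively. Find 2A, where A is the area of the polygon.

30

The shoelace formula gives twice the area as |[0·2 − 6·1] + [6·(-4) − 0·2] + [0·1 − 0·(-4)]| = 30, so the area is 15.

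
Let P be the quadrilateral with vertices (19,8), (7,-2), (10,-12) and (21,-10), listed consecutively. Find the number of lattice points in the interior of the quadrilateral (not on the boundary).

Using the shoelace formula, 2A = |[19·(-2) − 7·8] + [7·(-12) − 10·(-2)] + [10·(-10) − 21·(-12)] + [21·8 − 19·(-10)]| = 352, so the area is 176.
Summing gcd(|Δx|,|Δy|) over the edges gives the boundary count: gcd(12,10) + gcd(3,10) + gcd(11,2) + gcd(2,18) = 2+1+1+2 = 6.
By Pick's theorem A = I + B/2 − 1, so I = 176 − 6/2 + 1 = 174.

174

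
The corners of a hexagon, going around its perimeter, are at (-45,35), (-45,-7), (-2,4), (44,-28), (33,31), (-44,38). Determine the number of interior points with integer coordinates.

3300

The shoelace formula gives twice the area as |[(-45)·(-7) − (-45)·35] + [(-45)·4 − (-2)·(-7)] + [(-2)·(-28) − 44·4] + [44·31 − 33·(-28)] + [33·38 − (-44)·31] + [(-44)·35 − (-45)·38]| = 6652, so the area is 3326.
The number of boundary lattice points is Σ gcd(|Δx|,|Δy|) = gcd(0,42) + gcd(43,11) + gcd(46,32) + gcd(11,59) + gcd(77,7) + gcd(1,3) = 42+1+2+1+7+1 = 54.
By Pick's theorem A = I + B/2 − 1, so I = 3326 − 54/2 + 1 = 3300.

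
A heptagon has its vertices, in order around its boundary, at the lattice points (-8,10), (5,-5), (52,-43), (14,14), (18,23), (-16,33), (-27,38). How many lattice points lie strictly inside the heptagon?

By the shoelace formula, twice the signed area is |((-8)·(-5) − 5·10) + (5·(-43) − 52·(-5)) + (52·14 − 14·(-43)) + (14·23 − 18·14) + (18·33 − (-16)·23) + ((-16)·38 − (-27)·33) + ((-27)·10 − (-8)·38)| = 2714, so the area is 1357.
Summing gcd(|Δx|,|Δy|) over the edges gives the boundary count: gcd(13,15) + gcd(47,38) + gcd(38,57) + gcd(4,9) + gcd(34,10) + gcd(11,5) + gcd(19,28) = 1+1+19+1+2+1+1 = 26.
By Pick's theorem A = I + B/2 − 1, so I = 1357 − 26/2 + 1 = 1345.

1345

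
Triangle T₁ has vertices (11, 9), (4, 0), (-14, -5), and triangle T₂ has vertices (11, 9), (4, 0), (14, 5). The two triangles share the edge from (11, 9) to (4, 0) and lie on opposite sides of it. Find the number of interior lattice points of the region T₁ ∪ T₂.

The union is the simple quadrilateral with vertices (11, 9), (-14, -5), (4, 0), (14, 5) in order.
By the shoelace formula, twice the signed area is |[11·(-5) − (-14)·9] + [(-14)·0 − 4·(-5)] + [4·5 − 14·0] + [14·9 − 11·5]| = 182, so the area is 91.
Along each edge there are gcd(|Δx|,|Δy|)+1 lattice points, so counting each shared vertex once the boundary has gcd(25,14) + gcd(18,5) + gcd(10,5) + gcd(3,4) = 1+1+5+1 = 8.
By Pick's theorem I = A − B/2 + 1 = 91 − 8/2 + 1 = 88.

88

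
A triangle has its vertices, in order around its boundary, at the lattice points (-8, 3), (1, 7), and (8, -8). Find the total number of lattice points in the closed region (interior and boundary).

84

By the shoelace formula, twice the signed area is |[(-8)·7 − 1·3] + [1·(-8) − 8·7] + [8·3 − (-8)·(-8)]| = 163, so the area is 81.5.
The number of boundary lattice points is Σ gcd(|Δx|,|Δy|) = gcd(9,4) + gcd(7,15) + gcd(16,11) = 1+1+1 = 3.
Pick's theorem gives I = A − B/2 + 1 = 81.5 − 3/2 + 1 = 81, so the closed region contains I + B = 81 + 3 = 84 lattice points.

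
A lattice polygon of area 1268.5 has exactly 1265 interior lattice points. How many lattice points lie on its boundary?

9

Pick's theorem gives A = I + B/2 − 1, so B = 2(A − I + 1) = 2(1268.5 − 1265 + 1) = 9.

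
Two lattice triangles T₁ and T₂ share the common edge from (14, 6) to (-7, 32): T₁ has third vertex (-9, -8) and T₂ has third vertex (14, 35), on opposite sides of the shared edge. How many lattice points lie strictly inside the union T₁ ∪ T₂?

The union is the simple quadrilateral with vertices (14, 6), (-9, -8), (-7, 32), (14, 35) in order.
By the shoelace formula, twice the signed area is |(14·(-8) − (-9)·6) + ((-9)·32 − (-7)·(-8)) + ((-7)·35 − 14·32) + (14·6 − 14·35)| = 1501, so the area is 750.5.
Summing gcd(|Δx|,|Δy|) over the edges gives the boundary count: gcd(23,14) + gcd(2,40) + gcd(21,3) + gcd(0,29) = 1+2+3+29 = 35.
By Pick's theorem I = A − B/2 + 1 = 750.5 − 35/2 + 1 = 734.

734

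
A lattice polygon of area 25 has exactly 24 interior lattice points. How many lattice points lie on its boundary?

4

Pick's theorem gives A = I + B/2 − 1, so B = 2(A − I + 1) = 2(25 − 24 + 1) = 4.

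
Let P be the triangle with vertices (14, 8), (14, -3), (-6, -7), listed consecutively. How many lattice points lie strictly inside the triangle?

By the shoelace formula, twice the signed area is |[14·(-3) − 14·8] + [14·(-7) − (-6)·(-3)] + [(-6)·8 − 14·(-7)]| = 220, so the area is 110.
The number of boundary lattice points is Σ gcd(|Δx|,|Δy|) = gcd(0,11) + gcd(20,4) + gcd(20,15) = 11+4+5 = 20.
By Pick's theorem A = I + B/2 − 1, so I = 110 − 20/2 + 1 = 101.

101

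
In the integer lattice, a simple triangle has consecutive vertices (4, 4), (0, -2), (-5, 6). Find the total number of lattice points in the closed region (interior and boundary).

By the shoelace formula, twice the signed area is |[4·(-2) − 0·4] + [0·6 − (-5)·(-2)] + [(-5)·4 − 4·6]| = 62, so the area is 31.
Along each edge there are gcd(|Δx|,|Δy|)+1 lattice points, so counting each shared vertex once the boundary has gcd(4,6) + gcd(5,8) + gcd(9,2) = 2+1+1 = 4.
Pick's theorem gives I = A − B/2 + 1 = 31 − 4/2 + 1 = 30, so the closed region contains I + B = 30 + 4 = 34 lattice points.

34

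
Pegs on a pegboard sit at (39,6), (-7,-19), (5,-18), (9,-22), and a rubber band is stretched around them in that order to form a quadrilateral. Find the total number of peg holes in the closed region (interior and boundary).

By the shoelace formula, twice the signed area is |(39·(-19) − (-7)·6) + ((-7)·(-18) − 5·(-19)) + (5·(-22) − 9·(-18)) + (9·6 − 39·(-22))| = 486, so the area is 243.
Summing gcd(|Δx|,|Δy|) over the edges gives the boundary count: gcd(46,25) + gcd(12,1) + gcd(4,4) + gcd(30,28) = 1+1+4+2 = 8.
Pick's theorem gives I = A − B/2 + 1 = 243 − 8/2 + 1 = 240, so the closed region contains I + B = 240 + 8 = 248 lattice points.

248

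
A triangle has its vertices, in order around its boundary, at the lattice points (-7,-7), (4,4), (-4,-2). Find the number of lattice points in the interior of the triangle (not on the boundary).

By the shoelace formula, twice the signed area is |[(-7)·4 − 4·(-7)] + [4·(-2) − (-4)·4] + [(-4)·(-7) − (-7)·(-2)]| = 22, so the area is 11.
Along each edge there are gcd(|Δx|,|Δy|)+1 lattice points, so counting each shared vertex once the boundary has gcd(11,11) + gcd(8,6) + gcd(3,5) = 11+2+1 = 14.
By Pick's theorem A = I + B/2 − 1, so I = 11 − 14/2 + 1 = 5.

5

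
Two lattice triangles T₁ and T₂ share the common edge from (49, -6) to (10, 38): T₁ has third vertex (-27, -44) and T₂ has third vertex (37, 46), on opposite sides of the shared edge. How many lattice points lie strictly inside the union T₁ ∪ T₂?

The union is the simple quadrilateral with vertices (49, -6), (-27, -44), (10, 38), (37, 46) in order.
By the shoelace formula, twice the signed area is |(49·(-44) − (-27)·(-6)) + ((-27)·38 − 10·(-44)) + (10·46 − 37·38) + (37·(-6) − 49·46)| = 6326, so the area is 3163.
Along each edge there are gcd(|Δx|,|Δy|)+1 lattice points, so counting each shared vertex once the boundary has gcd(76,38) + gcd(37,82) + gcd(27,8) + gcd(12,52) = 38+1+1+4 = 44.
By Pick's theorem I = A − B/2 + 1 = 3163 − 44/2 + 1 = 3142.

3142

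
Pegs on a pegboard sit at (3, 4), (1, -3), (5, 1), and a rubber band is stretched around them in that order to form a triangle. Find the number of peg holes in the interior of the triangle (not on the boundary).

The shoelace formula gives twice the area as |[3·(-3) − 1·4] + [1·1 − 5·(-3)] + [5·4 − 3·1]| = 20, so the area is 10.
Along each edge there are gcd(|Δx|,|Δy|)+1 lattice points, so counting each shared vertex once the boundary has gcd(2,7) + gcd(4,4) + gcd(2,3) = 1+4+1 = 6.
By Pick's theorem A = I + B/2 − 1, so I = 10 − 6/2 + 1 = 8.

8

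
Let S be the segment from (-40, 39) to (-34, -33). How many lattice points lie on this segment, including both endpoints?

The number of lattice points on a segment between lattice points is gcd(|Δx|,|Δy|) + 1 = gcd(6,72) + 1 = 6 + 1 = 7.

7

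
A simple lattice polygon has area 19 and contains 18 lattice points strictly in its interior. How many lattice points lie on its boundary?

Pick's theorem gives A = I + B/2 − 1, so B = 2(A − I + 1) = 2(19 − 18 + 1) = 4.

4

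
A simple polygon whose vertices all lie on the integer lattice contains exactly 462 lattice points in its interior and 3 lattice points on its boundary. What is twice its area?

925

By Pick's theorem, A = I + B/2 − 1 = 462 + 3/2 − 1 = 925/2.
Hence 2A = 925.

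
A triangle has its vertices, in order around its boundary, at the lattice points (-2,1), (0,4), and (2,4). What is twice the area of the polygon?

6

Using the shoelace formula, 2A = |[(-2)·4 − 0·1] + [0·4 − 2·4] + [2·1 − (-2)·4]| = 6, so the area is 3.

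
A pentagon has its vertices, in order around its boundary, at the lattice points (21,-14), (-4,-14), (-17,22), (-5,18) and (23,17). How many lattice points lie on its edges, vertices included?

32

Along each edge there are gcd(|Δx|,|Δy|)+1 lattice points, so counting each shared vertex once the boundary has gcd(25,0) + gcd(13,36) + gcd(12,4) + gcd(28,1) + gcd(2,31) = 25+1+4+1+1 = 32.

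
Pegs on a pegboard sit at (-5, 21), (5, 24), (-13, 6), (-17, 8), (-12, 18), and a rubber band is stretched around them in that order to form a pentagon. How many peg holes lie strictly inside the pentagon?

Using the shoelace formula, 2A = |[(-5)·24 − 5·21] + [5·6 − (-13)·24] + [(-13)·8 − (-17)·6] + [(-17)·18 − (-12)·8] + [(-12)·21 − (-5)·18]| = 257, so the area is 257/2.
Along each edge there are gcd(|Δx|,|Δy|)+1 lattice points, so counting each shared vertex once the boundary has gcd(10,3) + gcd(18,18) + gcd(4,2) + gcd(5,10) + gcd(7,3) = 1+18+2+5+1 = 27.
Pick's theorem gives I = A − B/2 + 1 = 257/2 − 27/2 + 1 = 116.

116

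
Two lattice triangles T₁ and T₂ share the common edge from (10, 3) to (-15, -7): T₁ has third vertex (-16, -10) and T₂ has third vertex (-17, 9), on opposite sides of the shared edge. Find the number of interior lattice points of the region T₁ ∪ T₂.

234

The union is the simple quadrilateral with vertices (10, 3), (-16, -10), (-15, -7), (-17, 9) in order.
Using the shoelace formula, 2A = |[10·(-10) − (-16)·3] + [(-16)·(-7) − (-15)·(-10)] + [(-15)·9 − (-17)·(-7)] + [(-17)·3 − 10·9]| = 485, so the area is 485/2.
The number of boundary lattice points is Σ gcd(|Δx|,|Δy|) = gcd(26,13) + gcd(1,3) + gcd(2,16) + gcd(27,6) = 13+1+2+3 = 19.
By Pick's theorem I = A − B/2 + 1 = 485/2 − 19/2 + 1 = 234.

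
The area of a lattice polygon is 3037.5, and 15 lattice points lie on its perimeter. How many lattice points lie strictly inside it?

3031

From Pick's theorem, I = A − B/2 + 1 = 3037.5 − 15/2 + 1 = 3031.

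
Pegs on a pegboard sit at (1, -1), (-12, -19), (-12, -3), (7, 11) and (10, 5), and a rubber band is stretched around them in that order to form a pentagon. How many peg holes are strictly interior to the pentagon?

Using the shoelace formula, 2A = |[1·(-19) − (-12)·(-1)] + [(-12)·(-3) − (-12)·(-19)] + [(-12)·11 − 7·(-3)] + [7·5 − 10·11] + [10·(-1) − 1·5]| = 424, so the area is 212.
Along each edge there are gcd(|Δx|,|Δy|)+1 lattice points, so counting each shared vertex once the boundary has gcd(13,18) + gcd(0,16) + gcd(19,14) + gcd(3,6) + gcd(9,6) = 1+16+1+3+3 = 24.
Pick's theorem gives I = A − B/2 + 1 = 212 − 24/2 + 1 = 201.

201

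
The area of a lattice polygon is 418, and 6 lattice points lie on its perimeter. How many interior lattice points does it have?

416

Pick's theorem A = I + B/2 − 1 rearranges to I = A − B/2 + 1 = 418 − 6/2 + 1 = 416.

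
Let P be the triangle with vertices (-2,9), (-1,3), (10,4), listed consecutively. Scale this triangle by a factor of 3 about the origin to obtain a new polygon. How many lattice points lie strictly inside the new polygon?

Using the shoelace formula, 2A = |((-2)·3 − (-1)·9) + ((-1)·4 − 10·3) + (10·9 − (-2)·4)| = 67, so the area is 33.5.
The number of boundary lattice points is Σ gcd(|Δx|,|Δy|) = gcd(1,6) + gcd(11,1) + gcd(12,5) = 1+1+1 = 3.
Scaling by 3 multiplies the area by 3² = 9 (so the new area is 603/2) and multiplies the boundary lattice-point count by 3, giving 9.
By Pick's theorem, the interior count of the dilated polygon is 603/2 − 9/2 + 1 = 298.

298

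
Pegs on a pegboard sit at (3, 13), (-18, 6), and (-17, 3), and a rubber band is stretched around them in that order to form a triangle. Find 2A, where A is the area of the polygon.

70

Using the shoelace formula, 2A = |(3·6 − (-18)·13) + ((-18)·3 − (-17)·6) + ((-17)·13 − 3·3)| = 70, so the area is 35.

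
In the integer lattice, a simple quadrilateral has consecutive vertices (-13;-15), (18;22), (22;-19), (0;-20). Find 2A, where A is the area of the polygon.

By the shoelace formula, twice the signed area is |((-13)·22 − 18·(-15)) + (18·(-19) − 22·22) + (22·(-20) − 0·(-19)) + (0·(-15) − (-13)·(-20))| = 1542, so the area is 771.

1542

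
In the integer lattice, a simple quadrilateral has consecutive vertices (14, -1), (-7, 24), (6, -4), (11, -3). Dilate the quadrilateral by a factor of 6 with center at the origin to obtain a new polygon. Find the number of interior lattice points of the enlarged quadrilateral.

Using the shoelace formula, 2A = |(14·24 − (-7)·(-1)) + ((-7)·(-4) − 6·24) + (6·(-3) − 11·(-4)) + (11·(-1) − 14·(-3))| = 270, so the area is 135.
Summing gcd(|Δx|,|Δy|) over the edges gives the boundary count: gcd(21,25) + gcd(13,28) + gcd(5,1) + gcd(3,2) = 1+1+1+1 = 4.
Scaling by 6 multiplies the area by 6² = 36 (so the new area is 4860) and multiplies the boundary lattice-point count by 6, giving 24.
By Pick's theorem, the interior count of the dilated polygon is 4860 − 24/2 + 1 = 4849.

4849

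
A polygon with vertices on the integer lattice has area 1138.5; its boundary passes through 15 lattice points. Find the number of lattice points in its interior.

1132

From Pick's theorem, I = A − B/2 + 1 = 1138.5 − 15/2 + 1 = 1132.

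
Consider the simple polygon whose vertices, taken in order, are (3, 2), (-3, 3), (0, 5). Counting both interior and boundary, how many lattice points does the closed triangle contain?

11

Using the shoelace formula, 2A = |(3·3 − (-3)·2) + ((-3)·5 − 0·3) + (0·2 − 3·5)| = 15, so the area is 15/2.
Summing gcd(|Δx|,|Δy|) over the edges gives the boundary count: gcd(6,1) + gcd(3,2) + gcd(3,3) = 1+1+3 = 5.
Pick's theorem gives I = A − B/2 + 1 = 15/2 − 5/2 + 1 = 6, so the closed region contains I + B = 6 + 5 = 11 lattice points.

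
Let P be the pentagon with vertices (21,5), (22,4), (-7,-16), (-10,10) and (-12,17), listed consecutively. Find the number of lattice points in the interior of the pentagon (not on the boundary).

By the shoelace formula, twice the signed area is |[21·4 − 22·5] + [22·(-16) − (-7)·4] + [(-7)·10 − (-10)·(-16)] + [(-10)·17 − (-12)·10] + [(-12)·5 − 21·17]| = 1047, so the area is 1047/2.
Summing gcd(|Δx|,|Δy|) over the edges gives the boundary count: gcd(1,1) + gcd(29,20) + gcd(3,26) + gcd(2,7) + gcd(33,12) = 1+1+1+1+3 = 7.
Pick's theorem gives I = A − B/2 + 1 = 1047/2 − 7/2 + 1 = 521.

521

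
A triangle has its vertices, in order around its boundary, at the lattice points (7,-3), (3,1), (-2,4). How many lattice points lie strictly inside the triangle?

2

Using the shoelace formula, 2A = |(7·1 − 3·(-3)) + (3·4 − (-2)·1) + ((-2)·(-3) − 7·4)| = 8, so the area is 4.
The number of boundary lattice points is Σ gcd(|Δx|,|Δy|) = gcd(4,4) + gcd(5,3) + gcd(9,7) = 4+1+1 = 6.
By Pick's theorem A = I + B/2 − 1, so I = 4 − 6/2 + 1 = 2.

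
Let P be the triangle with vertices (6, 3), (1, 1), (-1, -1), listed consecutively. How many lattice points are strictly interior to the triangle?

2

The shoelace formula gives twice the area as |(6·1 − 1·3) + (1·(-1) − (-1)·1) + ((-1)·3 − 6·(-1))| = 6, so the area is 3.
Summing gcd(|Δx|,|Δy|) over the edges gives the boundary count: gcd(5,2) + gcd(2,2) + gcd(7,4) = 1+2+1 = 4.
By Pick's theorem A = I + B/2 − 1, so I = 3 − 4/2 + 1 = 2.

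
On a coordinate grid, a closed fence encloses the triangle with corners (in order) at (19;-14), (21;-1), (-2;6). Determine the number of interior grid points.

156

By the shoelace formula, twice the signed area is |[19·(-1) − 21·(-14)] + [21·6 − (-2)·(-1)] + [(-2)·(-14) − 19·6]| = 313, so the area is 156.5.
The number of boundary lattice points is Σ gcd(|Δx|,|Δy|) = gcd(2,13) + gcd(23,7) + gcd(21,20) = 1+1+1 = 3.
By Pick's theorem A = I + B/2 − 1, so I = 156.5 − 3/2 + 1 = 156.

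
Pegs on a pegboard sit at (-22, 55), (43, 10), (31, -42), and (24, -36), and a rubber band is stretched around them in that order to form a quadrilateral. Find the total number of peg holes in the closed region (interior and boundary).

The shoelace formula gives twice the area as |[(-22)·10 − 43·55] + [43·(-42) − 31·10] + [31·(-36) − 24·(-42)] + [24·55 − (-22)·(-36)]| = 4281, so the area is 2140.5.
The number of boundary lattice points is Σ gcd(|Δx|,|Δy|) = gcd(65,45) + gcd(12,52) + gcd(7,6) + gcd(46,91) = 5+4+1+1 = 11.
Pick's theorem gives I = A − B/2 + 1 = 2140.5 − 11/2 + 1 = 2136, so the closed region contains I + B = 2136 + 11 = 2147 lattice points.

2147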